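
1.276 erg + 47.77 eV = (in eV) 7.964e+11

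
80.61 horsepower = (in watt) 6.011e+04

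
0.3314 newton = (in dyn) 3.314e+04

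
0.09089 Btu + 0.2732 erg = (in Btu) 0.09089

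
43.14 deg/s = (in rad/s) 0.7529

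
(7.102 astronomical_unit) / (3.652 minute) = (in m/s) 4.849e+09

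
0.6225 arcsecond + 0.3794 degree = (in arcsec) 1366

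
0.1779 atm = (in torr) 135.2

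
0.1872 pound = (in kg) 0.08491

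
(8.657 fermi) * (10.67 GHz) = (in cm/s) 0.009237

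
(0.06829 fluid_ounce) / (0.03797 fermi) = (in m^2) 5.319e+10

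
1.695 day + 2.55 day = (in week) 0.6064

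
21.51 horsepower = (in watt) 1.604e+04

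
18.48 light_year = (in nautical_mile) 9.44e+13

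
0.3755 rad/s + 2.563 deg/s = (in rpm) 4.013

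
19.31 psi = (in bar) 1.331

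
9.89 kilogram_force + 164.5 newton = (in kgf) 26.66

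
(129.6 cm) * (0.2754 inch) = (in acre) 2.24e-06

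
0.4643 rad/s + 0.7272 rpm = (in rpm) 5.161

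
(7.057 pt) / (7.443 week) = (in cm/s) 5.53e-08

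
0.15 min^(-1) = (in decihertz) 0.025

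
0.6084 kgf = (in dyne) 5.966e+05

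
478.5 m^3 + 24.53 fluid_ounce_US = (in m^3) 478.5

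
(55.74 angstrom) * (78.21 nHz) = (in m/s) 4.359e-16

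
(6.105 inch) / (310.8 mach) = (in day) 1.696e-11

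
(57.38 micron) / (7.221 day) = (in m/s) 9.197e-11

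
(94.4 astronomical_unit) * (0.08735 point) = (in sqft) 4.684e+09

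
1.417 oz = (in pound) 0.08856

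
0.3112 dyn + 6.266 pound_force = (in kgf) 2.842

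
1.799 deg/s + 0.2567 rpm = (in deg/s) 3.339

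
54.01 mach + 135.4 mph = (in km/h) 6.642e+04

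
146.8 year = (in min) 7.716e+07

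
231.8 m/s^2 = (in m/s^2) 231.8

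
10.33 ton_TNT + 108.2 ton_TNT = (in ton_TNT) 118.5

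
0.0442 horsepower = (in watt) 32.96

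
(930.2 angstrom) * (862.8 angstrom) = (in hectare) 8.026e-19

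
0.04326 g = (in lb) 9.537e-05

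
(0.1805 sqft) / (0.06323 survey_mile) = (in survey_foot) 0.0005407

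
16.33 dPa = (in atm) 1.612e-05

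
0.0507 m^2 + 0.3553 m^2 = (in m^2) 0.406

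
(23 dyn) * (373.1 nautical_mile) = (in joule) 158.9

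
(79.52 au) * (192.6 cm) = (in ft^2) 2.466e+14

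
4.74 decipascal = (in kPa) 0.000474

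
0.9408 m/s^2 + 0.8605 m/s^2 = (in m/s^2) 1.801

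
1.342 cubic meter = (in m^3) 1.342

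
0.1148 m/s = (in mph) 0.2568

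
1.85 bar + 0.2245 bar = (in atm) 2.047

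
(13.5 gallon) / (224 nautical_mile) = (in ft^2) 1.326e-06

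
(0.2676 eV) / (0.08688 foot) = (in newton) 1.619e-18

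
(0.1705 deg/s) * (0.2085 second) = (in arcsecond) 128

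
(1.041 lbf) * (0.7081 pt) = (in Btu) 1.096e-06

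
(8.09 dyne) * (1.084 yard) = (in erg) 801.9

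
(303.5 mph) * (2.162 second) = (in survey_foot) 962.4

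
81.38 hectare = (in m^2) 8.138e+05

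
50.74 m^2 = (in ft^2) 546.2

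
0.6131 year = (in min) 3.222e+05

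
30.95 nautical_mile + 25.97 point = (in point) 1.625e+08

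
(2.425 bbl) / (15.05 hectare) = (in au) 1.712e-17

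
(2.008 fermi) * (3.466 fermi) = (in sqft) 7.491e-29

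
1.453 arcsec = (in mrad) 0.007044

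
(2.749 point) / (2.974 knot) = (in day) 7.336e-09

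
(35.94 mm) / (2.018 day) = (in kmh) 7.421e-07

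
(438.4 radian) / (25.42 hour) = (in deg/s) 0.2745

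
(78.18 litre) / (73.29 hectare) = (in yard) 1.167e-07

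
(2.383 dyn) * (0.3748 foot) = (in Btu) 2.58e-09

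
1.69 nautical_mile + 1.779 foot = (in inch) 1.232e+05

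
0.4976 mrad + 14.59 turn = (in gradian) 5836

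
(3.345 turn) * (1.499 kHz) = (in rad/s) 3.15e+04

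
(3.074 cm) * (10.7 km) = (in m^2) 328.9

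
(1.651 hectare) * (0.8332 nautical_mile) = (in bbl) 1.602e+08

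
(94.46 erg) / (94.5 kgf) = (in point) 2.889e-05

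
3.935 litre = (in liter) 3.935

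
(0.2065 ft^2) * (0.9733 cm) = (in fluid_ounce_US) 6.314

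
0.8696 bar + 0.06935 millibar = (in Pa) 8.697e+04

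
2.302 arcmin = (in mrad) 0.6696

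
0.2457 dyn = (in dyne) 0.2457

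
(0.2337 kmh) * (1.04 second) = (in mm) 67.51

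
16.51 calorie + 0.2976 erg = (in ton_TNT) 1.651e-08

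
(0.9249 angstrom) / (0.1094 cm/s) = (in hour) 2.348e-11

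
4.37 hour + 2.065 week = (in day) 14.64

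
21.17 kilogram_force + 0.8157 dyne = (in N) 207.6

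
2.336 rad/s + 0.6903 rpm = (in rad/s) 2.408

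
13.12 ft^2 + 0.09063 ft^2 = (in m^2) 1.227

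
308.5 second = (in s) 308.5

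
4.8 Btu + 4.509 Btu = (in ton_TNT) 2.347e-06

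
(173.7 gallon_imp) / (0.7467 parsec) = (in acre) 8.469e-21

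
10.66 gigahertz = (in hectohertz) 1.066e+08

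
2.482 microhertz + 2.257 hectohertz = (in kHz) 0.2257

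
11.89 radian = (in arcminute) 4.087e+04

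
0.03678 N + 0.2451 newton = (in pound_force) 0.06337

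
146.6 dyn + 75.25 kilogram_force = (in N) 738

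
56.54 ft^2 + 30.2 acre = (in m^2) 1.222e+05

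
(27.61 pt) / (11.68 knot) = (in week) 2.68e-09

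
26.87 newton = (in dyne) 2.687e+06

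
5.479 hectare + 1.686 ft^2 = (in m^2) 5.479e+04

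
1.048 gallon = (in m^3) 0.003967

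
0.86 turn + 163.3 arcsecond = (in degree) 309.6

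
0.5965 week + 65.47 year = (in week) 3414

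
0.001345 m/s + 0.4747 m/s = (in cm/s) 47.6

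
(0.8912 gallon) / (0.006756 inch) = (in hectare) 0.001966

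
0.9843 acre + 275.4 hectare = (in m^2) 2.758e+06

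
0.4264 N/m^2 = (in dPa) 4.264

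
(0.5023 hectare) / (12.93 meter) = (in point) 1.101e+06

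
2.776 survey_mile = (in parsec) 1.448e-13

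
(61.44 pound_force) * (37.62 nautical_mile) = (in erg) 1.904e+14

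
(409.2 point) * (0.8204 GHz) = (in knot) 2.302e+08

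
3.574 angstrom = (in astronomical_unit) 2.389e-21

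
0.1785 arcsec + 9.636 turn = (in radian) 60.54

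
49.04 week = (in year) 0.9405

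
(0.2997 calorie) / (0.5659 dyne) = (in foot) 7.27e+05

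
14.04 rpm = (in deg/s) 84.24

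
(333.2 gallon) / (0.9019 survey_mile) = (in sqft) 0.009354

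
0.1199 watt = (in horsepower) 0.0001608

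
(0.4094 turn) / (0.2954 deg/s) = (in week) 0.000825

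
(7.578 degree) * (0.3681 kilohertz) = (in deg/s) 2789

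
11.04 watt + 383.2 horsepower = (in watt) 2.858e+05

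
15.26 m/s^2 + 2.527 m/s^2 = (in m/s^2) 17.79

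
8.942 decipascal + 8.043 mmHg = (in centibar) 1.073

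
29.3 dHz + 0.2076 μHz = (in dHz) 29.3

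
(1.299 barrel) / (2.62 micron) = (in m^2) 7.883e+04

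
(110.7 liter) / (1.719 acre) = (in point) 0.04511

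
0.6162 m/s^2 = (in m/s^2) 0.6162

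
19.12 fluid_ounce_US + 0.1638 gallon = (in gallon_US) 0.3132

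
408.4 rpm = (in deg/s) 2450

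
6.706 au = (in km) 1.003e+09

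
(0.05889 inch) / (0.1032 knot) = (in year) 8.934e-10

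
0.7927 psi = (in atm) 0.05394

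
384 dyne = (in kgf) 0.0003916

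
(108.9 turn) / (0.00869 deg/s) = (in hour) 1253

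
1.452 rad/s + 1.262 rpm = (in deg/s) 90.77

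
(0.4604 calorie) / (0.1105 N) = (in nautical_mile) 0.009413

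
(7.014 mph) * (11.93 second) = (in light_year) 3.954e-15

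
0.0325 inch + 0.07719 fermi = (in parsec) 2.675e-20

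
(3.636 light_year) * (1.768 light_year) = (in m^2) 5.754e+32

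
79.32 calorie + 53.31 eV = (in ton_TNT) 7.932e-08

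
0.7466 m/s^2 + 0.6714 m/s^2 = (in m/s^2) 1.418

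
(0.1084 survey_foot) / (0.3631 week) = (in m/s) 1.505e-07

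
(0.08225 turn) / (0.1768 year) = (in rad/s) 9.269e-08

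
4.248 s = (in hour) 0.00118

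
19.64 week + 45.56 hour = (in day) 139.4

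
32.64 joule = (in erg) 3.264e+08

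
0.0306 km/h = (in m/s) 0.0085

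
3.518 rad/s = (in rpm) 33.59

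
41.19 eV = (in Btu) 6.255e-21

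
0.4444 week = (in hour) 74.66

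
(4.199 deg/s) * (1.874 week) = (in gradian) 5.288e+06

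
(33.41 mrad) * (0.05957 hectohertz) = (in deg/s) 11.4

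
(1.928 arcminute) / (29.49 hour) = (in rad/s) 5.283e-09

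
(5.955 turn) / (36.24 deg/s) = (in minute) 0.9859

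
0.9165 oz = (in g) 25.98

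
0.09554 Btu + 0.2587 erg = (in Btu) 0.09554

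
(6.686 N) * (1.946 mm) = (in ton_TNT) 3.11e-12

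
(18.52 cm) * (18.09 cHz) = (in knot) 0.06512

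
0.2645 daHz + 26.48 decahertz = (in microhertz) 2.674e+08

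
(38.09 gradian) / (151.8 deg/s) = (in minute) 0.003764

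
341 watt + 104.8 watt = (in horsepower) 0.5978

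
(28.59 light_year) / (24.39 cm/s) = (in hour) 3.081e+14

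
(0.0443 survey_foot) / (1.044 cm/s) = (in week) 2.138e-06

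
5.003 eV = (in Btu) 7.597e-22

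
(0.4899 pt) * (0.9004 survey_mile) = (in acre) 6.188e-05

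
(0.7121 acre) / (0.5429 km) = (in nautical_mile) 0.002866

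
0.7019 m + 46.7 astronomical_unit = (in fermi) 6.986e+27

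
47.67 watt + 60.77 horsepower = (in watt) 4.536e+04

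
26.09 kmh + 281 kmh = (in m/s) 85.3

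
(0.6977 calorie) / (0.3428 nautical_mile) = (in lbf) 0.001034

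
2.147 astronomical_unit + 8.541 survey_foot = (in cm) 3.212e+13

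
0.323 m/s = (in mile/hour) 0.7225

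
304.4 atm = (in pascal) 3.084e+07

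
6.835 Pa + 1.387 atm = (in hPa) 1405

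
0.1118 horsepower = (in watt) 83.37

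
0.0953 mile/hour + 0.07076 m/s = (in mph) 0.2536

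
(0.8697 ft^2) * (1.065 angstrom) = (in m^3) 8.605e-12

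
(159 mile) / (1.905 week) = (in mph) 0.4968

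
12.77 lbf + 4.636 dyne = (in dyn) 5.68e+06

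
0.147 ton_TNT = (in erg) 6.15e+15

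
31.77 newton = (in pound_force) 7.142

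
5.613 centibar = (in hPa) 56.13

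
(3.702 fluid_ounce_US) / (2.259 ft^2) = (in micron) 521.7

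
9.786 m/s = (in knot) 19.02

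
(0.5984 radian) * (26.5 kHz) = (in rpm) 1.514e+05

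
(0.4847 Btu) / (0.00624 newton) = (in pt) 2.323e+08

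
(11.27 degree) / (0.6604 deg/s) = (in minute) 0.2844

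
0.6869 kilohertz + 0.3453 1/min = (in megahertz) 0.0006869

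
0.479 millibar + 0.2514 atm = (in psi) 3.702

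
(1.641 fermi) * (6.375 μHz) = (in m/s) 1.046e-20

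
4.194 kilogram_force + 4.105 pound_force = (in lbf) 13.35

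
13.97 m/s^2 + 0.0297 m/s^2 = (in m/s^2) 14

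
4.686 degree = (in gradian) 5.207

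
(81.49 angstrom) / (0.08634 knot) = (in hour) 5.096e-11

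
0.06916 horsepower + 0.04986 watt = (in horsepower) 0.06923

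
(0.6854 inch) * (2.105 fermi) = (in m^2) 3.665e-17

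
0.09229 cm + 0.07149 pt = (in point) 2.688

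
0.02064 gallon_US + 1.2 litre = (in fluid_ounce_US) 43.22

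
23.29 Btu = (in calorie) 5873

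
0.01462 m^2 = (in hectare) 1.462e-06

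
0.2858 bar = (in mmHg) 214.4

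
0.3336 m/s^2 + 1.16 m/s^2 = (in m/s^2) 1.494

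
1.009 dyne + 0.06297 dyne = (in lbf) 2.41e-06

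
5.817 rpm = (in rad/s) 0.6092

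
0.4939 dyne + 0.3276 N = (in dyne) 3.276e+04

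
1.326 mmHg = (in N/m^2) 176.8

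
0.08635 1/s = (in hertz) 0.08635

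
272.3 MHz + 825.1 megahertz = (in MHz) 1097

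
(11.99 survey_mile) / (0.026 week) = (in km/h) 4.418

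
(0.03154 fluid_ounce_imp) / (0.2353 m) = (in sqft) 4.099e-05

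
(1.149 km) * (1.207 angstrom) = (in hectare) 1.387e-11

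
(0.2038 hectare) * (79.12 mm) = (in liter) 1.612e+05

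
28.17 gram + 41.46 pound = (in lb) 41.52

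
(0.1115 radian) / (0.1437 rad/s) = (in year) 2.46e-08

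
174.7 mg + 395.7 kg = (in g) 3.957e+05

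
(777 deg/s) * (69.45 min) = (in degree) 3.238e+06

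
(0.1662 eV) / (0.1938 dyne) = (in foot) 4.508e-14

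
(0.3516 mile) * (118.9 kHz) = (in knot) 1.308e+08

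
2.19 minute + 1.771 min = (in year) 7.536e-06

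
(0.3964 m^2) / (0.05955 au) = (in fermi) 4.45e+04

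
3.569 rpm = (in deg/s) 21.41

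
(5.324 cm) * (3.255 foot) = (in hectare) 5.282e-06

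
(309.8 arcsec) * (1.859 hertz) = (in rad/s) 0.002792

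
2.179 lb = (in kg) 0.9884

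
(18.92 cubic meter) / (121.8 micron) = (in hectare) 15.53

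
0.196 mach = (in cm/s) 6674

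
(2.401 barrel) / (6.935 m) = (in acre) 1.36e-05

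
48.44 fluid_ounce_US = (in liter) 1.433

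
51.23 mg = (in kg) 5.123e-05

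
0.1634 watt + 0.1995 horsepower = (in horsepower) 0.1997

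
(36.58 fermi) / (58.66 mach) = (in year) 5.807e-26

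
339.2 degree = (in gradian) 376.9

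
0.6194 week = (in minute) 6244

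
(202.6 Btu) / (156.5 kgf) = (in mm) 1.393e+05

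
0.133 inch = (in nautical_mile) 1.824e-06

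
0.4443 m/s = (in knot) 0.8637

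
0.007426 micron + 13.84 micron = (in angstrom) 1.385e+05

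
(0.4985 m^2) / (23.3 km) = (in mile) 1.329e-08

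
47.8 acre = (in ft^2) 2.082e+06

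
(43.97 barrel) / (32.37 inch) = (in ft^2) 91.52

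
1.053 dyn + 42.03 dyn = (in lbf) 9.685e-05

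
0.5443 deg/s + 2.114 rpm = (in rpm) 2.205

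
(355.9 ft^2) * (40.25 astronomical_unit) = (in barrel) 1.252e+15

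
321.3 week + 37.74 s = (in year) 6.162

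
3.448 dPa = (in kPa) 0.0003448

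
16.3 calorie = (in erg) 6.82e+08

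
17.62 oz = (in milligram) 4.995e+05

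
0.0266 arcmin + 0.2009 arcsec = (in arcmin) 0.02995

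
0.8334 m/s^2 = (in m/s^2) 0.8334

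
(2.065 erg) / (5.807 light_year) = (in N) 3.759e-24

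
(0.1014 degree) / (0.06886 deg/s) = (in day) 1.704e-05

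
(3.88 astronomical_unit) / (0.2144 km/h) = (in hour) 2.707e+09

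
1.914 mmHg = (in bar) 0.002552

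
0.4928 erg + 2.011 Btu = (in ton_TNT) 5.071e-07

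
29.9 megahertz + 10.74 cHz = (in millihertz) 2.99e+10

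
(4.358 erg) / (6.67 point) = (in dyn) 18.52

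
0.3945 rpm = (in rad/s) 0.04131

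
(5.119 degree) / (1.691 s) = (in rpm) 0.5045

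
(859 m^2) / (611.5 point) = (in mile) 2.474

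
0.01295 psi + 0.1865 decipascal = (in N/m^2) 89.31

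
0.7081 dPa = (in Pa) 0.07081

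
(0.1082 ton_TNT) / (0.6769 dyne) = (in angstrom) 6.688e+23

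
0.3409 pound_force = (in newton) 1.516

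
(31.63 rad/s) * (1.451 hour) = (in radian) 1.652e+05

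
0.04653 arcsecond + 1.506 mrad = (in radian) 0.001506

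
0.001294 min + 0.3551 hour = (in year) 4.054e-05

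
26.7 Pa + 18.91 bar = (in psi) 274.3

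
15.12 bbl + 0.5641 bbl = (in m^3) 2.494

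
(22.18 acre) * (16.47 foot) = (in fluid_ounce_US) 1.524e+10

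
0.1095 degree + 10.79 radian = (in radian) 10.79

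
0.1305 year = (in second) 4.115e+06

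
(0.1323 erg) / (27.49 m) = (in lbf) 1.082e-10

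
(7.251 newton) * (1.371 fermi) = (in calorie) 2.376e-15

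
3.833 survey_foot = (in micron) 1.168e+06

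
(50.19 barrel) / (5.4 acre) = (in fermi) 3.651e+11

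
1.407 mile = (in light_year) 2.393e-13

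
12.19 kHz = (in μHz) 1.219e+10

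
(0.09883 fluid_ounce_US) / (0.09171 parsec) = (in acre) 2.552e-25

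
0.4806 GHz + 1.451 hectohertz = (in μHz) 4.806e+14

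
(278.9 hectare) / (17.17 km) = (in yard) 177.6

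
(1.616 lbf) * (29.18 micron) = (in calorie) 5.013e-05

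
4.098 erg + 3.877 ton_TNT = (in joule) 1.622e+10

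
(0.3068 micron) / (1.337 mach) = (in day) 7.8e-15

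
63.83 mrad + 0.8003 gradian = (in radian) 0.0764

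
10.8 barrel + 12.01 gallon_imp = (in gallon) 468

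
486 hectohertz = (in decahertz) 4860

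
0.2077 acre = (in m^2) 840.5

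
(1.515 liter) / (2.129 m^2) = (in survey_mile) 4.422e-07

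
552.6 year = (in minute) 2.904e+08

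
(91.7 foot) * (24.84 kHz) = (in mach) 2039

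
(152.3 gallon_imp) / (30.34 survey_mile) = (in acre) 3.504e-09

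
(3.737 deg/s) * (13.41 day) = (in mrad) 7.557e+07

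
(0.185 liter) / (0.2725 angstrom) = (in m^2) 6.789e+06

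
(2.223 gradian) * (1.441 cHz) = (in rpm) 0.004805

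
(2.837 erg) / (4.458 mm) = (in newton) 6.364e-05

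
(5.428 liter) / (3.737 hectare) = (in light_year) 1.535e-23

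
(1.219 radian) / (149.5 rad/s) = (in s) 0.008154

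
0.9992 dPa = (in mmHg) 0.0007495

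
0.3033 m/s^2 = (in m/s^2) 0.3033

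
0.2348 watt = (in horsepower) 0.0003149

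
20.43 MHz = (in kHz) 2.043e+04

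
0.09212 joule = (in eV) 5.75e+17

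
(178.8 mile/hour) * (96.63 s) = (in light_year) 8.164e-13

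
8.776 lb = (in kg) 3.981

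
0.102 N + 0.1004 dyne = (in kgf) 0.0104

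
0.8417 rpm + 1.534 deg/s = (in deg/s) 6.584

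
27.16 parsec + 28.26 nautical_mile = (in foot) 2.75e+18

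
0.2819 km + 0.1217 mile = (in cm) 4.778e+04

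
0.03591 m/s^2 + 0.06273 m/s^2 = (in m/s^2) 0.09864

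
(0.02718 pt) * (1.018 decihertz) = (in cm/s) 9.761e-05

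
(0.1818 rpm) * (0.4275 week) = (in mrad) 4.922e+06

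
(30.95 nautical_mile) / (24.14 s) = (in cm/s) 2.374e+05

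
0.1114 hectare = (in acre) 0.2753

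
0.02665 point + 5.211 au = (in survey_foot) 2.558e+12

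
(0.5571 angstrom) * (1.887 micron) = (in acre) 2.598e-20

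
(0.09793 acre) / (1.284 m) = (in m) 308.7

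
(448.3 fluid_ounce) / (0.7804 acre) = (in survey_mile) 2.608e-09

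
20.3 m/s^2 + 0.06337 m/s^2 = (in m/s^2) 20.36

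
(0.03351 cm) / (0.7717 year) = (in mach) 4.044e-14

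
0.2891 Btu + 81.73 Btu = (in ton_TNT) 2.068e-05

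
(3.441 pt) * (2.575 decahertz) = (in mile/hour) 0.06992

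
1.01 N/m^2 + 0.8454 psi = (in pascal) 5830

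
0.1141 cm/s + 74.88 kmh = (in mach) 0.06109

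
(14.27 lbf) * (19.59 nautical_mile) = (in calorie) 5.504e+05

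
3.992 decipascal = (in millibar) 0.003992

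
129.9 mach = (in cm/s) 4.423e+06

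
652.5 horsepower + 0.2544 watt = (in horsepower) 652.5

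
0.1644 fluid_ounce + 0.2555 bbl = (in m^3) 0.04063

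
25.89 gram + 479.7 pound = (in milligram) 2.176e+08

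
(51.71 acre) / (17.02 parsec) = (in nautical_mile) 2.151e-16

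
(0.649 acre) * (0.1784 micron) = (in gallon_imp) 0.1031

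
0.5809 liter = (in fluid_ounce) 19.64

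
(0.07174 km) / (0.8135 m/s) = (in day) 0.001021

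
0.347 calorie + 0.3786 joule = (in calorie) 0.4375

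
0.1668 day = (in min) 240.2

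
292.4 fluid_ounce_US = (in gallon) 2.284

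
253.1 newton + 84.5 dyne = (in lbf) 56.9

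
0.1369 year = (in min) 7.195e+04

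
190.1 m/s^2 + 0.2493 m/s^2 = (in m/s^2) 190.3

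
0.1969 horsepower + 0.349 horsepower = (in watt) 407.1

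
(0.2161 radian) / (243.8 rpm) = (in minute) 0.0001411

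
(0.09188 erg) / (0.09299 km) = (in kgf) 1.008e-11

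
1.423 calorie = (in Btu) 0.005643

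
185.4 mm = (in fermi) 1.854e+14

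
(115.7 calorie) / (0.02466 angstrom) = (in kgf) 2.002e+13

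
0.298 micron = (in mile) 1.852e-10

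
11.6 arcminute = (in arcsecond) 696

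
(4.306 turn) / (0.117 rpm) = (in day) 0.02556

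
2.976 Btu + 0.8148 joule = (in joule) 3141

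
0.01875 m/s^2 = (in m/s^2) 0.01875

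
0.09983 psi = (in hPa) 6.883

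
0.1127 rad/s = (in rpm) 1.076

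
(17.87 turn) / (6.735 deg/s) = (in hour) 0.2653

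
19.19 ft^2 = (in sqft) 19.19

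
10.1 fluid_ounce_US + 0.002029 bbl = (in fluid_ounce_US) 21.01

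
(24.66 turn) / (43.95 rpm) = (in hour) 0.009352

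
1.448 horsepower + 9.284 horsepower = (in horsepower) 10.73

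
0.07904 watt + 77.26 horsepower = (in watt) 5.761e+04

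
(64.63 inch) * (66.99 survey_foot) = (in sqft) 360.8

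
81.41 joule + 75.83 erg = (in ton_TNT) 1.946e-08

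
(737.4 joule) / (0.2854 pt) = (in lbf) 1.646e+06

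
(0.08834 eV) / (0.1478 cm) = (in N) 9.576e-18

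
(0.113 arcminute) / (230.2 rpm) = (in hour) 3.788e-10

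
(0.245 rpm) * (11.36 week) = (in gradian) 1.122e+07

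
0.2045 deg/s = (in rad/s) 0.003569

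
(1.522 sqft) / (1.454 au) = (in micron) 6.501e-07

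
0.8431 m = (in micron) 8.431e+05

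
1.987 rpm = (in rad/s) 0.2081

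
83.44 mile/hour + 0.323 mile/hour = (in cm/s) 3745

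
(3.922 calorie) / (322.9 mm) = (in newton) 50.82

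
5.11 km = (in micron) 5.11e+09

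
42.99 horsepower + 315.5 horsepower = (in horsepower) 358.5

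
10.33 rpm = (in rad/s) 1.082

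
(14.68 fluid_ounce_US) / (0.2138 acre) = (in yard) 5.487e-07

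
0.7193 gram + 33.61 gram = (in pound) 0.07568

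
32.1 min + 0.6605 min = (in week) 0.00325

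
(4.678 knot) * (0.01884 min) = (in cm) 272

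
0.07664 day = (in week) 0.01095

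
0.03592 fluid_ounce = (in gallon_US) 0.0002806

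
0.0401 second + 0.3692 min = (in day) 0.0002569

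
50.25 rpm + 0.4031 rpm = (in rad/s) 5.304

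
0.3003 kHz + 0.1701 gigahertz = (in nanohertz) 1.701e+17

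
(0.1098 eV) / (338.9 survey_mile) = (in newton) 3.225e-26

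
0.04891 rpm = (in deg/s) 0.2935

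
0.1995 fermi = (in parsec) 6.465e-33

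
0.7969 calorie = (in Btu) 0.00316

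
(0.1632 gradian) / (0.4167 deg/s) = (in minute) 0.005875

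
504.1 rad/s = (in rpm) 4814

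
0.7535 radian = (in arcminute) 2590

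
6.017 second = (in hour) 0.001671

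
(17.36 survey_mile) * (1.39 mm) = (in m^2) 38.83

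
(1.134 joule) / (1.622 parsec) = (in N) 2.266e-17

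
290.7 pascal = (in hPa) 2.907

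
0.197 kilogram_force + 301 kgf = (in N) 2954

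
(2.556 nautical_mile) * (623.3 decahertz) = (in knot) 5.735e+07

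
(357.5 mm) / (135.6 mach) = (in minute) 1.29e-07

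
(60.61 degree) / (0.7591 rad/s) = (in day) 1.613e-05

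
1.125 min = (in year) 2.14e-06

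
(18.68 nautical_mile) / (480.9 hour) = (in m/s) 0.01998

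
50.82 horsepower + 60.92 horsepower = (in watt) 8.332e+04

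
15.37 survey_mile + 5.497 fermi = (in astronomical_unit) 1.653e-07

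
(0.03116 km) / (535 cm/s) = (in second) 5.824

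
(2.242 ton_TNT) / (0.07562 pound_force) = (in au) 0.1864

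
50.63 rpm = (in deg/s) 303.8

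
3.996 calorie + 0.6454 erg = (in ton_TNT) 3.996e-09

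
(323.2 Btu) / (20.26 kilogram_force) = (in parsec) 5.562e-14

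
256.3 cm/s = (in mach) 0.007527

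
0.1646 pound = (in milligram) 7.466e+04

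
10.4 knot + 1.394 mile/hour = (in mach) 0.01754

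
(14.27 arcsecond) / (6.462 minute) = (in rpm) 1.704e-06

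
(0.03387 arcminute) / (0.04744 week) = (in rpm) 3.279e-09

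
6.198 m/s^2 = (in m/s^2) 6.198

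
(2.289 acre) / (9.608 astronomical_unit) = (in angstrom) 64.45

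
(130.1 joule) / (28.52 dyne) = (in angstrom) 4.562e+15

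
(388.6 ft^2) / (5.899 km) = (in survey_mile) 3.803e-06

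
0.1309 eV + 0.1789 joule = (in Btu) 0.0001696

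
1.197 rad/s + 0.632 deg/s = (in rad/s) 1.208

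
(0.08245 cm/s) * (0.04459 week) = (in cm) 2224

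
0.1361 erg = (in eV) 8.495e+10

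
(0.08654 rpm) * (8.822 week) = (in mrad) 4.835e+07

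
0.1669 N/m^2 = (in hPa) 0.001669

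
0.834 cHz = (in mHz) 8.34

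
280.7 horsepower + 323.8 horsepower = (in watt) 4.508e+05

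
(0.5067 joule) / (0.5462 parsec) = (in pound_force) 6.759e-18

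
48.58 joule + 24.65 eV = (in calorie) 11.61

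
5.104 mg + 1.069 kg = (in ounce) 37.71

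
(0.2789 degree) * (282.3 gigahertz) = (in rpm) 1.312e+10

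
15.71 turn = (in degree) 5656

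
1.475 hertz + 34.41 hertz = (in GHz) 3.589e-08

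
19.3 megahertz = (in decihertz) 1.93e+08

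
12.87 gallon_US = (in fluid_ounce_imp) 1715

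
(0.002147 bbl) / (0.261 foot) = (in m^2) 0.004291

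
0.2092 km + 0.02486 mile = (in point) 7.064e+05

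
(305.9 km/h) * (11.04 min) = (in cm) 5.629e+06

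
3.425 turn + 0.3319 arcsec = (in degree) 1233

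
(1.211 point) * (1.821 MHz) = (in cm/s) 7.78e+04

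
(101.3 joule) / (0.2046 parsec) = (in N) 1.605e-14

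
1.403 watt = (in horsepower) 0.001881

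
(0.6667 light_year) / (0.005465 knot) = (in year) 7.114e+10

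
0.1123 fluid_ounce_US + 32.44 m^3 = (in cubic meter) 32.44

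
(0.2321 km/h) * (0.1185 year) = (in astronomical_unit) 1.611e-06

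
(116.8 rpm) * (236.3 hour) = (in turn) 1.656e+06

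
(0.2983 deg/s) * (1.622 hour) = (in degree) 1742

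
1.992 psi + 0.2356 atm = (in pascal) 3.761e+04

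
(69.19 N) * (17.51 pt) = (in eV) 2.668e+18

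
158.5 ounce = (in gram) 4493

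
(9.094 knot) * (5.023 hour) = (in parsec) 2.742e-12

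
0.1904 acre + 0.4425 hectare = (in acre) 1.284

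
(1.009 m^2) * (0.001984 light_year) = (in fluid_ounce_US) 6.404e+17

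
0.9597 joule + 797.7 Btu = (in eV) 5.253e+24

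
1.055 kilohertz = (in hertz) 1055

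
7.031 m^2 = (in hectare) 0.0007031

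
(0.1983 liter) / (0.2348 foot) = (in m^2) 0.002771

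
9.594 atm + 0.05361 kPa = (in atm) 9.595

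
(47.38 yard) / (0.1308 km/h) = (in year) 3.781e-05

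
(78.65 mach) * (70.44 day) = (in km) 1.63e+08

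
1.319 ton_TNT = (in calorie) 1.319e+09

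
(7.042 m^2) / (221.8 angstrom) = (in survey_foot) 1.042e+09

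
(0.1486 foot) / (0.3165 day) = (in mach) 4.864e-09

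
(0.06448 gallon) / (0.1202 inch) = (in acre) 1.976e-05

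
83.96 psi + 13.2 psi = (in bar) 6.699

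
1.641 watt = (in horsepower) 0.002201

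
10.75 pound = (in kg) 4.876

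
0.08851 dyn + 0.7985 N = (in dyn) 7.985e+04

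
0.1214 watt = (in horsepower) 0.0001628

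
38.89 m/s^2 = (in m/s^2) 38.89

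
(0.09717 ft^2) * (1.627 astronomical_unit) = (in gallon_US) 5.804e+11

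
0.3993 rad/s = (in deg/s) 22.88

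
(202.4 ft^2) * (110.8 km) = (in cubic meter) 2.083e+06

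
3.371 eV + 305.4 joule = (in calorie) 72.99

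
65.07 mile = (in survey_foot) 3.436e+05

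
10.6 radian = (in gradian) 674.8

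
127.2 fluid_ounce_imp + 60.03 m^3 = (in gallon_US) 1.586e+04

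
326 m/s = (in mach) 0.9574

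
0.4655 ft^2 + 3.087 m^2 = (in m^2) 3.13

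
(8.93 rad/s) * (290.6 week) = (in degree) 8.993e+10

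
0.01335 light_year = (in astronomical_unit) 844.3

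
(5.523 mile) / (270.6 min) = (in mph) 1.225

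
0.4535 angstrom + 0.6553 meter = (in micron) 6.553e+05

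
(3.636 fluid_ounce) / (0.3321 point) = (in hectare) 9.178e-05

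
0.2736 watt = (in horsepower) 0.0003669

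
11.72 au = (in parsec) 5.682e-05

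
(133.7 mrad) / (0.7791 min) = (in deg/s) 0.1639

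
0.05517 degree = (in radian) 0.0009629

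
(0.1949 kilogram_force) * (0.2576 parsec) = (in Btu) 1.44e+13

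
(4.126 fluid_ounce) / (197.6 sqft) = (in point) 0.01884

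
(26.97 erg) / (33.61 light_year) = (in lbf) 1.907e-24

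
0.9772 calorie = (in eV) 2.552e+19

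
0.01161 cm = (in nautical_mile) 6.269e-08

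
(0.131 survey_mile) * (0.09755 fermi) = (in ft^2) 2.214e-13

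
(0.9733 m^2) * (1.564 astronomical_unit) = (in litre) 2.277e+14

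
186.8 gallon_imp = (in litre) 849.2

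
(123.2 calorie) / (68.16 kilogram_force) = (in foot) 2.53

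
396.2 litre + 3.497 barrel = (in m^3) 0.9522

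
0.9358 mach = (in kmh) 1147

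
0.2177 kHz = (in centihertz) 2.177e+04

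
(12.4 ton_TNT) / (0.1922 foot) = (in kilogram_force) 9.031e+10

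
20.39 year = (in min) 1.072e+07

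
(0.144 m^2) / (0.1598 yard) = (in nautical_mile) 0.0005321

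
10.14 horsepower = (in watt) 7561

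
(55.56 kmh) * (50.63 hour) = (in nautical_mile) 1519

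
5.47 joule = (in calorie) 1.307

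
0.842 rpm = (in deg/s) 5.052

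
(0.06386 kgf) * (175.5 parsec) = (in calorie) 8.106e+17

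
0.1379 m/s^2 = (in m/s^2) 0.1379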